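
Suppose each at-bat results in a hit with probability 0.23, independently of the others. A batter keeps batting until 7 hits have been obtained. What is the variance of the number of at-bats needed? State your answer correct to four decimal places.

101.8904

Y = total at-bats until the seventh success; negative binomial with r=7, p=0.23.
Var(Y) = r(1−p)/p² = 7·0.77 / 0.23² = 101.890359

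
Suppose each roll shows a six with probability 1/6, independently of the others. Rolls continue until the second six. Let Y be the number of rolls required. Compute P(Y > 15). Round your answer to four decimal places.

Needing more than 15 rolls ⇔ fewer than 2 successes in the first 15. With X ~ Binomial(15, 0.166667), P(Y > 15) = P(X ≤ 1).
  k=0: C(15,0)·0.166667^0·0.833333^15 = 0.064905
  k=1: C(15,1)·0.166667^1·0.833333^14 = 0.194716
P(X ≤ 1) = 0.259622

0.2596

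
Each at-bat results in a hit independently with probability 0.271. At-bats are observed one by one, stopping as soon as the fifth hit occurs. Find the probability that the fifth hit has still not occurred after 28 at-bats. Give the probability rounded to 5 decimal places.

0.08929

Needing more than 28 at-bats ⇔ fewer than 5 successes in the first 28. With X ~ Binomial(28, 0.271), P(Y > 28) = P(X ≤ 4).
  k=0: C(28,0)·0.271^0·0.729^28 = 0.0001433
  k=1: C(28,1)·0.271^1·0.729^27 = 0.0014920
  k=2: C(28,2)·0.271^2·0.729^26 = 0.0074877
  k=3: C(28,3)·0.271^3·0.729^25 = 0.0241235
  k=4: C(28,4)·0.271^4·0.729^24 = 0.0560482
P(X ≤ 4) = 0.0892947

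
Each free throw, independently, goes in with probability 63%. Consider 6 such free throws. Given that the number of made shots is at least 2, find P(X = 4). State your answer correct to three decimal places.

X ~ Binomial(6, 0.63). Want P(X=4 | X≥2) = P(X=4) / P(X≥2).
P(X=4) = C(6,4)·0.63^4·0.37^2 = 0.32349
P(X≥2) = 1 − 0.00257 − 0.02621 = 0.97122
Ratio = 0.32349 / 0.97122 = 0.33307

0.333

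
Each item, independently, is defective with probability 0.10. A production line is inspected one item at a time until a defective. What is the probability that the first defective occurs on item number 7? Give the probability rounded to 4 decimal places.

0.0531

Geometric (trials to first success), p = 0.10.
P(Y = 7) = (1−p)^6 · p = 0.53144 · 0.10 = 0.053144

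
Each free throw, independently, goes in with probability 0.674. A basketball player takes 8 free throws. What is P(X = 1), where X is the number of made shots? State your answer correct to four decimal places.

0.0021

X ~ Binomial(n=8, p=0.674).
P(X=1) = C(8,1) · p^1 · (1−p)^7
= 8 · 0.674 · 0.00039131 = 0.002110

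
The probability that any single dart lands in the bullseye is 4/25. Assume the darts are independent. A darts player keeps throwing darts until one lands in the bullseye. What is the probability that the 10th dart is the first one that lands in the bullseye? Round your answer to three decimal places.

Geometric (trials to first success), p = 0.16.
P(Y = 10) = (1−p)^9 · p = 0.20822 · 0.16 = 0.03331

0.033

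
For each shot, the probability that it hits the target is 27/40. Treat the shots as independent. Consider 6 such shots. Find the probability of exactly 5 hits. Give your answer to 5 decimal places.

0.27325

X ~ Binomial(n=6, p=0.675).
P(X=5) = C(6,5) · p^5 · (1−p)^1
= 6 · 0.14013 · 0.325 = 0.2732458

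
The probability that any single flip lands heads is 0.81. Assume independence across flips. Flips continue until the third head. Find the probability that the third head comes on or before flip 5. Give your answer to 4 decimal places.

Finishing within 5 flips ⇔ at least 3 successes in the first 5. With X ~ Binomial(5, 0.81), P(Y ≤ 5) = 1 − P(X ≤ 2).
  k=0: C(5,0)·0.81^0·0.19^5 = 0.000248
  k=1: C(5,1)·0.81^1·0.19^4 = 0.005278
  k=2: C(5,2)·0.81^2·0.19^3 = 0.045002
1 − 0.050528 = 0.949472

0.9495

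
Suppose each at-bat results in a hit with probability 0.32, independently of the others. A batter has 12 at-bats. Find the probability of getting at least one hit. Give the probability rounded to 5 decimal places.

0.99023

P(at least one) = 1 − P(none) = 1 − (1 − 0.32)^12
= 1 − 0.0097748 = 0.9902252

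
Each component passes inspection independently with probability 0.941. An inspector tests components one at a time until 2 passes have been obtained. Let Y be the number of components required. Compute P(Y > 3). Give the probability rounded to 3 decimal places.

0.010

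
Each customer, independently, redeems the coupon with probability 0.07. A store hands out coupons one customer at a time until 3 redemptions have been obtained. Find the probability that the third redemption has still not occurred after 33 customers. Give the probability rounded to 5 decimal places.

0.59046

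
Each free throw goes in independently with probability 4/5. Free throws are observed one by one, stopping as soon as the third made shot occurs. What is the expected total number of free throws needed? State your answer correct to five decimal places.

3.75000

Y = total free throws until the third success; negative binomial with r=3, p=0.80.
E[Y] = r / p = 3 / 0.80 = 3.7500000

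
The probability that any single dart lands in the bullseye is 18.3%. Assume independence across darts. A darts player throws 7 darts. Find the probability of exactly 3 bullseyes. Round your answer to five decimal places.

0.09557

X ~ Binomial(n=7, p=0.183).
P(X=3) = C(7,3) · p^3 · (1−p)^4
= 35 · 0.0061285 · 0.44554 = 0.0955673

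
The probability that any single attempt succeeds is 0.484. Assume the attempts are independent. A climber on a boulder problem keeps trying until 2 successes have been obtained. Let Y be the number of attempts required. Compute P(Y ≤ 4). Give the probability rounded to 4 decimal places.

Finishing within 4 attempts ⇔ at least 2 successes in the first 4. With X ~ Binomial(4, 0.484), P(Y ≤ 4) = 1 − P(X ≤ 1).
  k=0: C(4,0)·0.484^0·0.516^4 = 0.070892
  k=1: C(4,1)·0.484^1·0.516^3 = 0.265983
1 − 0.336876 = 0.663124

0.6631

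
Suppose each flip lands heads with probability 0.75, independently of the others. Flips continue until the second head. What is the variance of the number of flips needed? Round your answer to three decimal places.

Y = total flips until the second success; negative binomial with r=2, p=0.75.
Var(Y) = r(1−p)/p² = 2·0.25 / 0.75² = 0.88889

0.889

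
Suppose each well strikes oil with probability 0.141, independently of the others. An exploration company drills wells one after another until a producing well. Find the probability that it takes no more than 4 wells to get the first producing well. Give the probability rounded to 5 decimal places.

Y = number of wells to the first success; geometric, p = 0.141.
P(Y ≤ 4) = 1 − (1−p)^4 = 1 − 0.5444684 = 0.4555316

0.45553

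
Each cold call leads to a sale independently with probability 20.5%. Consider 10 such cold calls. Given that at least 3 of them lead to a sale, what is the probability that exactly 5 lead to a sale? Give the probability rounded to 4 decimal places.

0.0859

X ~ Binomial(10, 0.205). Want P(X=5 | X≥3) = P(X=5) / P(X≥3).
P(X=5) = C(10,5)·0.205^5·0.795^5 = 0.028974
P(X≥3) = 1 − 0.100849 − 0.260051 − 0.301757 = 0.337343
Ratio = 0.028974 / 0.337343 = 0.085888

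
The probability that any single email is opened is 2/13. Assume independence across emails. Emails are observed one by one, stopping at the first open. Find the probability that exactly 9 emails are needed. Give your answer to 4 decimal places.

0.0404

Geometric (trials to first success), p = 0.153846.
P(Y = 9) = (1−p)^8 · p = 0.26278 · 0.153846 = 0.040428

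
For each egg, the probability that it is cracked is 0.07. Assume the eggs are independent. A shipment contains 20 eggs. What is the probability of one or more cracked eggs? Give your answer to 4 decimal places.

0.7658

P(at least one) = 1 − P(none) = 1 − (1 − 0.07)^20
= 1 − 0.234239 = 0.765761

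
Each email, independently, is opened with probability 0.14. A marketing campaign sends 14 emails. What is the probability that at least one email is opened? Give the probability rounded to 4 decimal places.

0.8789

P(at least one) = 1 − P(none) = 1 − (1 − 0.14)^14
= 1 − 0.121054 = 0.878946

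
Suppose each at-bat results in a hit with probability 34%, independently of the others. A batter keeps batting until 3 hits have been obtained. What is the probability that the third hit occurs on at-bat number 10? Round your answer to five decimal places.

0.07719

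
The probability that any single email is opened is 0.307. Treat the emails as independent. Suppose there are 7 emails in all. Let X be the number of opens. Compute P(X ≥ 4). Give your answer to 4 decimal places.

0.1353

X ~ Binomial(7, 0.307); P(X ≥ 4) = Σ C(7,k) p^k (1−p)^(7−k) over k:
  k=4: C(7,4)·0.307^4·0.693^3 = 0.103472
  k=5: C(7,5)·0.307^5·0.693^2 = 0.027503
  k=6: C(7,6)·0.307^6·0.693^1 = 0.004061
  k=7: C(7,7)·0.307^7·0.693^0 = 0.000257
Total = 0.135293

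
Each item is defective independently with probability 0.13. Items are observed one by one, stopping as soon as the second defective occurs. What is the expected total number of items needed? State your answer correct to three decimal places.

Y = total items until the second success; negative binomial with r=2, p=0.13.
E[Y] = r / p = 2 / 0.13 = 15.38462

15.385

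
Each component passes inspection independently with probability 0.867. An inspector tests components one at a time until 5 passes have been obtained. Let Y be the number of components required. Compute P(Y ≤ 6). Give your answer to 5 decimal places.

Finishing within 6 components ⇔ at least 5 successes in the first 6. With X ~ Binomial(6, 0.867), P(Y ≤ 6) = 1 − P(X ≤ 4).
  k=0: C(6,0)·0.867^0·0.133^6 = 0.0000055
  k=1: C(6,1)·0.867^1·0.133^5 = 0.0002165
  k=2: C(6,2)·0.867^2·0.133^4 = 0.0035281
  k=3: C(6,3)·0.867^3·0.133^3 = 0.0306649
  k=4: C(6,4)·0.867^4·0.133^2 = 0.1499239
1 − 0.1843389 = 0.8156611

0.81566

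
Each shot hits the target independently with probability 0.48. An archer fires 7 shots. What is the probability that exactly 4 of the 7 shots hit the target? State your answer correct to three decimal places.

X ~ Binomial(n=7, p=0.48).
P(X=4) = C(7,4) · p^4 · (1−p)^3
= 35 · 0.053084 · 0.14061 = 0.26124

0.261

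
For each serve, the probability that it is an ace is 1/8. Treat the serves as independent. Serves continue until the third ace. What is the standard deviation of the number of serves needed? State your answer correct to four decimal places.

Y = total serves until the third success; negative binomial with r=3, p=0.125.
SD(Y) = √[r(1−p)/p²] = √(168.000000) = 12.961481

12.9615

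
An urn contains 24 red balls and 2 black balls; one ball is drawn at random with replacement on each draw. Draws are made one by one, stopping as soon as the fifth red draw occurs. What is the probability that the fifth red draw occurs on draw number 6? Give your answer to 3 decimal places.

0.258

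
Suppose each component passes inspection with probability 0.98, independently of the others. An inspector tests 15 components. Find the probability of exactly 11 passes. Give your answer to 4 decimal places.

X ~ Binomial(n=15, p=0.98).
P(X=11) = C(15,11) · p^11 · (1−p)^4
= 1365 · 0.80073 · 1.6e-07 = 0.000175

0.0002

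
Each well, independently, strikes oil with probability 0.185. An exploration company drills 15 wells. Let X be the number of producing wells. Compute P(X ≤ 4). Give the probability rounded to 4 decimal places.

X ~ Binomial(15, 0.185); P(X ≤ 4) = Σ C(15,k) p^k (1−p)^(15−k) over k:
  k=0: C(15,0)·0.185^0·0.815^15 = 0.046490
  k=1: C(15,1)·0.185^1·0.815^14 = 0.158296
  k=2: C(15,2)·0.185^2·0.815^13 = 0.251525
  k=3: C(15,3)·0.185^3·0.815^12 = 0.247410
  k=4: C(15,4)·0.185^4·0.815^11 = 0.168482
Total = 0.872204

0.8722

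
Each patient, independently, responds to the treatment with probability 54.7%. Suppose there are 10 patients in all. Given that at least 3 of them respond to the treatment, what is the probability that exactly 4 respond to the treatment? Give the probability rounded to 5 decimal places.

0.16725

X ~ Binomial(10, 0.547). Want P(X=4 | X≥3) = P(X=4) / P(X≥3).
P(X=4) = C(10,4)·0.547^4·0.453^6 = 0.1624643
P(X≥3) = 1 − 0.0003639 − 0.0043941 − 0.0238766 = 0.9713654
Ratio = 0.1624643 / 0.9713654 = 0.1672535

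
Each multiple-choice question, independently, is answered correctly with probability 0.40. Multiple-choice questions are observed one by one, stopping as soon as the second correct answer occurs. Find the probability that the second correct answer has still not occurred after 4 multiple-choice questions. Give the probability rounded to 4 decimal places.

0.4752

Needing more than 4 multiple-choice questions ⇔ fewer than 2 successes in the first 4. With X ~ Binomial(4, 0.40), P(Y > 4) = P(X ≤ 1).
  k=0: C(4,0)·0.40^0·0.60^4 = 0.129600
  k=1: C(4,1)·0.40^1·0.60^3 = 0.345600
P(X ≤ 1) = 0.475200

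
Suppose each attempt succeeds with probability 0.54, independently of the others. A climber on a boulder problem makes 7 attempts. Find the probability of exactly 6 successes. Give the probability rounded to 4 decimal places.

X ~ Binomial(n=7, p=0.54).
P(X=6) = C(7,6) · p^6 · (1−p)^1
= 7 · 0.024795 · 0.46 = 0.079840

0.0798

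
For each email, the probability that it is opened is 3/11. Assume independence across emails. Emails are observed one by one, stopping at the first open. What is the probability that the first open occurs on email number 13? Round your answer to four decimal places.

Geometric (trials to first success), p = 0.272727.
P(Y = 13) = (1−p)^12 · p = 0.021896 · 0.272727 = 0.005972

0.0060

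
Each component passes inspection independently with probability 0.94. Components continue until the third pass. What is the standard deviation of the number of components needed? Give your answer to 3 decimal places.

0.451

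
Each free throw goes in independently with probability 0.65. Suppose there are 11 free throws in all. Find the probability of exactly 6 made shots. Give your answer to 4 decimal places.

X ~ Binomial(n=11, p=0.65).
P(X=6) = C(11,6) · p^6 · (1−p)^5
= 462 · 0.075419 · 0.0052522 = 0.183005

0.1830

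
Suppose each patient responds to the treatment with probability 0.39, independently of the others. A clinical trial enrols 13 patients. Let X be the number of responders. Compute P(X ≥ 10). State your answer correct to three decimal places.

0.006

X ~ Binomial(13, 0.39); P(X ≥ 10) = Σ C(13,k) p^k (1−p)^(13−k) over k:
  k=10: C(13,10)·0.39^10·0.61^3 = 0.00528
  k=11: C(13,11)·0.39^11·0.61^2 = 0.00092
  k=12: C(13,12)·0.39^12·0.61^1 = 0.00010
  k=13: C(13,13)·0.39^13·0.61^0 = 0.00000
Total = 0.00631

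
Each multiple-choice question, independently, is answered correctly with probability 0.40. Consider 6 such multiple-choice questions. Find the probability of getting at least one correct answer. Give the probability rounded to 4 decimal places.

P(at least one) = 1 − P(none) = 1 − (1 − 0.40)^6
= 1 − 0.046656 = 0.953344

0.9533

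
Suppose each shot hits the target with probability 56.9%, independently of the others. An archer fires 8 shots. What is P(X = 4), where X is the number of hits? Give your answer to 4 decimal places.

0.2532

X ~ Binomial(n=8, p=0.569).
P(X=4) = C(8,4) · p^4 · (1−p)^4
= 70 · 0.10482 · 0.034507 = 0.253196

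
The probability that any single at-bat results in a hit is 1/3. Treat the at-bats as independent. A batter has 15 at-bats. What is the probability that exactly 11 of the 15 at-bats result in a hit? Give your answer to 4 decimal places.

X ~ Binomial(n=15, p=0.333333).
P(X=11) = C(15,11) · p^11 · (1−p)^4
= 1365 · 5.645e-06 · 0.19753 = 0.001522

0.0015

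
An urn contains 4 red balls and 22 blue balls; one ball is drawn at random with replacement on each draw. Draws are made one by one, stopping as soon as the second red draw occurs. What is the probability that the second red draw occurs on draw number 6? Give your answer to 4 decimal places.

0.0607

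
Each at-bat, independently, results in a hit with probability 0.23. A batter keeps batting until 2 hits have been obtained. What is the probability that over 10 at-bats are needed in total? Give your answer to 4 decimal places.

Needing more than 10 at-bats ⇔ fewer than 2 successes in the first 10. With X ~ Binomial(10, 0.23), P(Y > 10) = P(X ≤ 1).
  k=0: C(10,0)·0.23^0·0.77^10 = 0.073267
  k=1: C(10,1)·0.23^1·0.77^9 = 0.218849
P(X ≤ 1) = 0.292116

0.2921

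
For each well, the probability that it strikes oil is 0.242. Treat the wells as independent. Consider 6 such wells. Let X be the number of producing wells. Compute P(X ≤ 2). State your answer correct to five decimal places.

X ~ Binomial(6, 0.242); P(X ≤ 2) = Σ C(6,k) p^k (1−p)^(6−k) over k:
  k=0: C(6,0)·0.242^0·0.758^6 = 0.1896772
  k=1: C(6,1)·0.242^1·0.758^5 = 0.3633395
  k=2: C(6,2)·0.242^2·0.758^4 = 0.2900005
Total = 0.8430173

0.84302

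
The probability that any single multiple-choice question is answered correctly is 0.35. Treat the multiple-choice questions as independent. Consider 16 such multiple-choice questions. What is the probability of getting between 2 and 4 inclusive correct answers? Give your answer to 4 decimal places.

0.2794

X ~ Binomial(16, 0.35); P(2 ≤ X ≤ 4) = Σ C(16,k) p^k (1−p)^(16−k) over k:
  k=2: C(16,2)·0.35^2·0.65^14 = 0.035327
  k=3: C(16,3)·0.35^3·0.65^13 = 0.088770
  k=4: C(16,4)·0.35^4·0.65^12 = 0.155347
Total = 0.279444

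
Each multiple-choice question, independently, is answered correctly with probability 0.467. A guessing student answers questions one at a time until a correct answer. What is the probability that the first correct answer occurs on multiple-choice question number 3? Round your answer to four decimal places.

Geometric (trials to first success), p = 0.467.
P(Y = 3) = (1−p)^2 · p = 0.28409 · 0.467 = 0.132670

0.1327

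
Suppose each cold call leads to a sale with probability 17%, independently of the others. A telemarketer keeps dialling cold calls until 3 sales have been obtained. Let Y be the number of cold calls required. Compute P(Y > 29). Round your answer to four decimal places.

0.1079

Needing more than 29 cold calls ⇔ fewer than 3 successes in the first 29. With X ~ Binomial(29, 0.17), P(Y > 29) = P(X ≤ 2).
  k=0: C(29,0)·0.17^0·0.83^29 = 0.004501
  k=1: C(29,1)·0.17^1·0.83^28 = 0.026732
  k=2: C(29,2)·0.17^2·0.83^27 = 0.076654
P(X ≤ 2) = 0.107886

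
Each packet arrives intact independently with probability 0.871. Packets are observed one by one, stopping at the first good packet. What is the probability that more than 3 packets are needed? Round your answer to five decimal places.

0.00215

Y = number of packets to the first success; geometric, p = 0.871.
P(Y > 3) = P(first 3 all fail) = (1−p)^3 = 0.0021467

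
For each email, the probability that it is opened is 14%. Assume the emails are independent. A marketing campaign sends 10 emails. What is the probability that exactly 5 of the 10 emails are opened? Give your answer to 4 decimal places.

X ~ Binomial(n=10, p=0.14).
P(X=5) = C(10,5) · p^5 · (1−p)^5
= 252 · 5.3782e-05 · 0.47043 = 0.006376

0.0064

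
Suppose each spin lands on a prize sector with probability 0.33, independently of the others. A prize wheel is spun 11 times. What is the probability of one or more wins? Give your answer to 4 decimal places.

0.9878

P(at least one) = 1 − P(none) = 1 − (1 − 0.33)^11
= 1 − 0.012213 = 0.987787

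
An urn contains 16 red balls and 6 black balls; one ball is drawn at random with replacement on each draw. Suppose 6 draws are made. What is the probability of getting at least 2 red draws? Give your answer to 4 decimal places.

0.9930

X ~ Binomial(6, 0.727273); P(X ≥ 2) = Σ C(6,k) p^k (1−p)^(6−k) over k:
  k=2: C(6,2)·0.727273^2·0.272727^4 = 0.043893
  k=3: C(6,3)·0.727273^3·0.272727^3 = 0.156066
  k=4: C(6,4)·0.727273^4·0.272727^2 = 0.312132
  k=5: C(6,5)·0.727273^5·0.272727^1 = 0.332940
  k=6: C(6,6)·0.727273^6·0.272727^0 = 0.147973
Total = 0.993004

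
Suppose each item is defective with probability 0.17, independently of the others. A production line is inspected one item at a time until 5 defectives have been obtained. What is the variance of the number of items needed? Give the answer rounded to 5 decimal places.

Y = total items until the fifth success; negative binomial with r=5, p=0.17.
Var(Y) = r(1−p)/p² = 5·0.83 / 0.17² = 143.5986159

143.59862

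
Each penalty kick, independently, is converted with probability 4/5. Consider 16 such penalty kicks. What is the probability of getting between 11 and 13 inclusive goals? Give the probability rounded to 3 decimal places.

X ~ Binomial(16, 0.80); P(11 ≤ X ≤ 13) = Σ C(16,k) p^k (1−p)^(16−k) over k:
  k=11: C(16,11)·0.80^11·0.20^5 = 0.12007
  k=12: C(16,12)·0.80^12·0.20^4 = 0.20011
  k=13: C(16,13)·0.80^13·0.20^3 = 0.24629
Total = 0.56647

0.566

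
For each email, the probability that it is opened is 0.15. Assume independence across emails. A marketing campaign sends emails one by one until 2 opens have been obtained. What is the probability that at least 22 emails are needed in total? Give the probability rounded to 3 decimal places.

0.155

Needing more than 21 emails ⇔ fewer than 2 successes in the first 21. With X ~ Binomial(21, 0.15), P(Y > 21) = P(X ≤ 1).
  k=0: C(21,0)·0.15^0·0.85^21 = 0.03295
  k=1: C(21,1)·0.15^1·0.85^20 = 0.12209
P(X ≤ 1) = 0.15504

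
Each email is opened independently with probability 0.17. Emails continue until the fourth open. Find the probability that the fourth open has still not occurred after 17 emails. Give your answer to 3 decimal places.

Needing more than 17 emails ⇔ fewer than 4 successes in the first 17. With X ~ Binomial(17, 0.17), P(Y > 17) = P(X ≤ 3).
  k=0: C(17,0)·0.17^0·0.83^17 = 0.04210
  k=1: C(17,1)·0.17^1·0.83^16 = 0.14660
  k=2: C(17,2)·0.17^2·0.83^15 = 0.24022
  k=3: C(17,3)·0.17^3·0.83^14 = 0.24601
P(X ≤ 3) = 0.67494

0.675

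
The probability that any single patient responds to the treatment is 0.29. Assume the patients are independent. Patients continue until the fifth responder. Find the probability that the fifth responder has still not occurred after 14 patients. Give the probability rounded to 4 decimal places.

Needing more than 14 patients ⇔ fewer than 5 successes in the first 14. With X ~ Binomial(14, 0.29), P(Y > 14) = P(X ≤ 4).
  k=0: C(14,0)·0.29^0·0.71^14 = 0.008272
  k=1: C(14,1)·0.29^1·0.71^13 = 0.047303
  k=2: C(14,2)·0.29^2·0.71^12 = 0.125585
  k=3: C(14,3)·0.29^3·0.71^11 = 0.205181
  k=4: C(14,4)·0.29^4·0.71^10 = 0.230467
P(X ≤ 4) = 0.616808

0.6168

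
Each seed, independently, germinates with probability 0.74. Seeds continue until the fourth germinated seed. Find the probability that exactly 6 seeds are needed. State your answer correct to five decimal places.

Y = trial on which the fourth success occurs; negative binomial, r=4, p=0.74.
P(Y=6) = C(5,3) · p^4 · (1−p)^2
= 10 · 0.29987 · 0.0676 = 0.2027093

0.20271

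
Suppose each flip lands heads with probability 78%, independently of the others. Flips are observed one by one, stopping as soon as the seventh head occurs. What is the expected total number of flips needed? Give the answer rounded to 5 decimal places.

8.97436

Y = total flips until the seventh success; negative binomial with r=7, p=0.78.
E[Y] = r / p = 7 / 0.78 = 8.9743590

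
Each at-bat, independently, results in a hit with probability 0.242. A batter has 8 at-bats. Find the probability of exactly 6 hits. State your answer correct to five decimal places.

0.00323

X ~ Binomial(n=8, p=0.242).
P(X=6) = C(8,6) · p^6 · (1−p)^2
= 28 · 0.00020086 · 0.57456 = 0.0032314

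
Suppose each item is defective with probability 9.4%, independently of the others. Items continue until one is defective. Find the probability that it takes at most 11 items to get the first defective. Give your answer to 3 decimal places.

0.662

Y = number of items to the first success; geometric, p = 0.094.
P(Y ≤ 11) = 1 − (1−p)^11 = 1 − 0.33761 = 0.66239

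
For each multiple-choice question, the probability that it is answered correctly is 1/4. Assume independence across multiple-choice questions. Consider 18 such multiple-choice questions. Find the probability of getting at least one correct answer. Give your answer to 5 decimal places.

0.99436

P(at least one) = 1 − P(none) = 1 − (1 − 0.25)^18
= 1 − 0.0056377 = 0.9943623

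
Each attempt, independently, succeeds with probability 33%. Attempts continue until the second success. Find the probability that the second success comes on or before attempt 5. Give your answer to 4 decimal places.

0.5325

Finishing within 5 attempts ⇔ at least 2 successes in the first 5. With X ~ Binomial(5, 0.33), P(Y ≤ 5) = 1 − P(X ≤ 1).
  k=0: C(5,0)·0.33^0·0.67^5 = 0.135013
  k=1: C(5,1)·0.33^1·0.67^4 = 0.332493
1 − 0.467506 = 0.532494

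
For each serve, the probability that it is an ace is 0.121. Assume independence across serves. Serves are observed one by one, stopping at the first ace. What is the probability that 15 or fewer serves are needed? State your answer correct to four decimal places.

0.8555

Y = number of serves to the first success; geometric, p = 0.121.
P(Y ≤ 15) = 1 − (1−p)^15 = 1 − 0.144488 = 0.855512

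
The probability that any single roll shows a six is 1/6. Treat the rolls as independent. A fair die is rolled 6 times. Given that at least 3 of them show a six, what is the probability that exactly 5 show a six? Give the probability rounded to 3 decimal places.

0.010

X ~ Binomial(6, 0.166667). Want P(X=5 | X≥3) = P(X=5) / P(X≥3).
P(X=5) = C(6,5)·0.166667^5·0.833333^1 = 0.00064
P(X≥3) = 1 − 0.33490 − 0.40188 − 0.20094 = 0.06229
Ratio = 0.00064 / 0.06229 = 0.01032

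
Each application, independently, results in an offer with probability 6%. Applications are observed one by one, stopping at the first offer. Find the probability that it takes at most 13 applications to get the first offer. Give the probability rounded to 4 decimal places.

0.5526

Y = number of applications to the first success; geometric, p = 0.06.
P(Y ≤ 13) = 1 − (1−p)^13 = 1 − 0.447365 = 0.552635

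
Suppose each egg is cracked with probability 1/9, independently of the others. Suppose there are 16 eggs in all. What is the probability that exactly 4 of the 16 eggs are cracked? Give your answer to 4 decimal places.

0.0675

X ~ Binomial(n=16, p=0.111111).
P(X=4) = C(16,4) · p^4 · (1−p)^12
= 1820 · 0.00015242 · 0.24332 = 0.067495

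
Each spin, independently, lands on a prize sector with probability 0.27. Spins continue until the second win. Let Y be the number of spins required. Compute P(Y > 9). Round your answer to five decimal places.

0.25484

Needing more than 9 spins ⇔ fewer than 2 successes in the first 9. With X ~ Binomial(9, 0.27), P(Y > 9) = P(X ≤ 1).
  k=0: C(9,0)·0.27^0·0.73^9 = 0.0588716
  k=1: C(9,1)·0.27^1·0.73^8 = 0.1959698
P(X ≤ 1) = 0.2548414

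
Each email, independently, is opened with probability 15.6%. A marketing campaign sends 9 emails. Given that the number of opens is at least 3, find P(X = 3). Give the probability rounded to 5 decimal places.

0.74888

X ~ Binomial(9, 0.156). Want P(X=3 | X≥3) = P(X=3) / P(X≥3).
P(X=3) = C(9,3)·0.156^3·0.844^6 = 0.1152677
P(X≥3) = 1 − 0.2173112 − 0.3614987 − 0.2672691 = 0.1539210
Ratio = 0.1152677 / 0.1539210 = 0.7488757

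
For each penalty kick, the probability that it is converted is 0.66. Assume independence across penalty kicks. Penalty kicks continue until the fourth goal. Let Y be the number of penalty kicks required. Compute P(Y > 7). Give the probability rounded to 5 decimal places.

Needing more than 7 penalty kicks ⇔ fewer than 4 successes in the first 7. With X ~ Binomial(7, 0.66), P(Y > 7) = P(X ≤ 3).
  k=0: C(7,0)·0.66^0·0.34^7 = 0.0005252
  k=1: C(7,1)·0.66^1·0.34^6 = 0.0071370
  k=2: C(7,2)·0.66^2·0.34^5 = 0.0415625
  k=3: C(7,3)·0.66^3·0.34^4 = 0.1344669
P(X ≤ 3) = 0.1836917

0.18369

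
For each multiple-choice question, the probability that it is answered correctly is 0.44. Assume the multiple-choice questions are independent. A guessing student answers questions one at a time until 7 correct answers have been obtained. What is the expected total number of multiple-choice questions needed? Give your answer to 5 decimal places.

Y = total multiple-choice questions until the seventh success; negative binomial with r=7, p=0.44.
E[Y] = r / p = 7 / 0.44 = 15.9090909

15.90909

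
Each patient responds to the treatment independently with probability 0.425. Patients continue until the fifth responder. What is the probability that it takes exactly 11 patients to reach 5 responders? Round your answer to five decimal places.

0.10524

Y = trial on which the fifth success occurs; negative binomial, r=5, p=0.425.
P(Y=11) = C(10,4) · p^5 · (1−p)^6
= 210 · 0.013866 · 0.036142 = 0.1052376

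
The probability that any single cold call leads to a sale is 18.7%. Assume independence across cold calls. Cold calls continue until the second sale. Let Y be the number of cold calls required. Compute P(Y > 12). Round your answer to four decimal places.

0.3135

Needing more than 12 cold calls ⇔ fewer than 2 successes in the first 12. With X ~ Binomial(12, 0.187), P(Y > 12) = P(X ≤ 1).
  k=0: C(12,0)·0.187^0·0.813^12 = 0.083385
  k=1: C(12,1)·0.187^1·0.813^11 = 0.230154
P(X ≤ 1) = 0.313539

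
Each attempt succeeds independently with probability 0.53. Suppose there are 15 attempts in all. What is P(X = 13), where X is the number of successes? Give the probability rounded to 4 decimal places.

0.0060

X ~ Binomial(n=15, p=0.53).
P(X=13) = C(15,13) · p^13 · (1−p)^2
= 105 · 0.00026037 · 0.2209 = 0.006039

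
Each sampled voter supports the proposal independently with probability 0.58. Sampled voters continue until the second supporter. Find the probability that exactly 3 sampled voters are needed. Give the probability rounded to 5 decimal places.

0.28258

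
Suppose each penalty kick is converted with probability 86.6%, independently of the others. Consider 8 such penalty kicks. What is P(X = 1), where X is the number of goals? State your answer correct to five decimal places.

0.00001

X ~ Binomial(n=8, p=0.866).
P(X=1) = C(8,1) · p^1 · (1−p)^7
= 8 · 0.866 · 7.7577e-07 = 0.0000054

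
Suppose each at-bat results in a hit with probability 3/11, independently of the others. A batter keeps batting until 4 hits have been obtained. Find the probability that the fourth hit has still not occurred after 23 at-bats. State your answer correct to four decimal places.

0.0914

Needing more than 23 at-bats ⇔ fewer than 4 successes in the first 23. With X ~ Binomial(23, 0.272727), P(Y > 23) = P(X ≤ 3).
  k=0: C(23,0)·0.272727^0·0.727273^23 = 0.000659
  k=1: C(23,1)·0.272727^1·0.727273^22 = 0.005686
  k=2: C(23,2)·0.272727^2·0.727273^21 = 0.023454
  k=3: C(23,3)·0.272727^3·0.727273^20 = 0.061567
P(X ≤ 3) = 0.091367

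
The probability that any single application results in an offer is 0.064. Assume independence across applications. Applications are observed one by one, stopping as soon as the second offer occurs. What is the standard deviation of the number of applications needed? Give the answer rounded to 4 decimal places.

21.3783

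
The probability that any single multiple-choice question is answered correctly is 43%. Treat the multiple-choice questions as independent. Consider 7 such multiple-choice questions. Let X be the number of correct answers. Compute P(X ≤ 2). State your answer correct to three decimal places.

0.356

X ~ Binomial(7, 0.43); P(X ≤ 2) = Σ C(7,k) p^k (1−p)^(7−k) over k:
  k=0: C(7,0)·0.43^0·0.57^7 = 0.01955
  k=1: C(7,1)·0.43^1·0.57^6 = 0.10323
  k=2: C(7,2)·0.43^2·0.57^5 = 0.23363
Total = 0.35641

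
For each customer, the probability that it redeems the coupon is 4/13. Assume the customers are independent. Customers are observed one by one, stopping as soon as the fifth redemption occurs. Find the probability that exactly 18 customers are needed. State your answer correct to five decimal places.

Y = trial on which the fifth success occurs; negative binomial, r=5, p=0.307692.
P(Y=18) = C(17,4) · p^5 · (1−p)^13
= 2380 · 0.0027579 · 0.0083925 = 0.0550870

0.05509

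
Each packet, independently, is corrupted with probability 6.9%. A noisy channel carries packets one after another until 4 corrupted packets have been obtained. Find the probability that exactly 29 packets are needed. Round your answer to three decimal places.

0.012

Y = trial on which the fourth success occurs; negative binomial, r=4, p=0.069.
P(Y=29) = C(28,3) · p^4 · (1−p)^25
= 3276 · 2.2667e-05 · 0.16739 = 0.01243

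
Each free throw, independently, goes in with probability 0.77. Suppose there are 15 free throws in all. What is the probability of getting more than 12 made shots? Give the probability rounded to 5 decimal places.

X ~ Binomial(15, 0.77); P(X ≥ 13) = Σ C(15,k) p^k (1−p)^(15−k) over k:
  k=13: C(15,13)·0.77^13·0.23^2 = 0.1857909
  k=14: C(15,14)·0.77^14·0.23^1 = 0.0888565
  k=15: C(15,15)·0.77^15·0.23^0 = 0.0198317
Total = 0.2944791

0.29448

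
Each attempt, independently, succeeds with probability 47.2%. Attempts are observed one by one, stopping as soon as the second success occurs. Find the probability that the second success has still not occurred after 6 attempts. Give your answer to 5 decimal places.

Needing more than 6 attempts ⇔ fewer than 2 successes in the first 6. With X ~ Binomial(6, 0.472), P(Y > 6) = P(X ≤ 1).
  k=0: C(6,0)·0.472^0·0.528^6 = 0.0216672
  k=1: C(6,1)·0.472^1·0.528^5 = 0.1162152
P(X ≤ 1) = 0.1378824

0.13788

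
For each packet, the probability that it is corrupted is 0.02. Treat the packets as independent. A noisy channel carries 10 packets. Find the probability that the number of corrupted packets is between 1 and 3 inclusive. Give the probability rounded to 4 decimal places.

0.1829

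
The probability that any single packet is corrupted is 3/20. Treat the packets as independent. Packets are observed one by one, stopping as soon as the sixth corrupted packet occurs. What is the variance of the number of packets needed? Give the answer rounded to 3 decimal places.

226.667

Y = total packets until the sixth success; negative binomial with r=6, p=0.15.
Var(Y) = r(1−p)/p² = 6·0.85 / 0.15² = 226.66667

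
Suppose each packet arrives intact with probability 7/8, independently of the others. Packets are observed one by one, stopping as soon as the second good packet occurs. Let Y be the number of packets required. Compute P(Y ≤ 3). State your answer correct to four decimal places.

0.9570

Finishing within 3 packets ⇔ at least 2 successes in the first 3. With X ~ Binomial(3, 0.875), P(Y ≤ 3) = 1 − P(X ≤ 1).
  k=0: C(3,0)·0.875^0·0.125^3 = 0.001953
  k=1: C(3,1)·0.875^1·0.125^2 = 0.041016
1 − 0.042969 = 0.957031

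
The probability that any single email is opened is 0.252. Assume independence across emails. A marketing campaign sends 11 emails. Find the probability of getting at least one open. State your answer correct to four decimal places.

P(at least one) = 1 − P(none) = 1 − (1 − 0.252)^11
= 1 − 0.041013 = 0.958987

0.9590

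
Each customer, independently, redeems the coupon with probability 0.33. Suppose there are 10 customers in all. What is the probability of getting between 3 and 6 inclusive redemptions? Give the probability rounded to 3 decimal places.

X ~ Binomial(10, 0.33); P(3 ≤ X ≤ 6) = Σ C(10,k) p^k (1−p)^(10−k) over k:
  k=3: C(10,3)·0.33^3·0.67^7 = 0.26136
  k=4: C(10,4)·0.33^4·0.67^6 = 0.22528
  k=5: C(10,5)·0.33^5·0.67^5 = 0.13315
  k=6: C(10,6)·0.33^6·0.67^4 = 0.05465
Total = 0.67445

0.674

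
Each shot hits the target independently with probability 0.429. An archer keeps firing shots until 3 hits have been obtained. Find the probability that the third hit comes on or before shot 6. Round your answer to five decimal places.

0.51564

Finishing within 6 shots ⇔ at least 3 successes in the first 6. With X ~ Binomial(6, 0.429), P(Y ≤ 6) = 1 − P(X ≤ 2).
  k=0: C(6,0)·0.429^0·0.571^6 = 0.0346590
  k=1: C(6,1)·0.429^1·0.571^5 = 0.1562389
  k=2: C(6,2)·0.429^2·0.571^4 = 0.2934609
1 − 0.4843588 = 0.5156412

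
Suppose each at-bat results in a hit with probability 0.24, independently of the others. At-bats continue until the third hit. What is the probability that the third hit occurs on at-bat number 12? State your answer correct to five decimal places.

Y = trial on which the third success occurs; negative binomial, r=3, p=0.24.
P(Y=12) = C(11,2) · p^3 · (1−p)^9
= 55 · 0.013824 · 0.084591 = 0.0643160

0.06432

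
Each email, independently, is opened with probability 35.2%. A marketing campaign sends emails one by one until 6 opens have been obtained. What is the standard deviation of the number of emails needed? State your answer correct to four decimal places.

Y = total emails until the sixth success; negative binomial with r=6, p=0.352.
SD(Y) = √[r(1−p)/p²] = √(31.379132) = 5.601708

5.6017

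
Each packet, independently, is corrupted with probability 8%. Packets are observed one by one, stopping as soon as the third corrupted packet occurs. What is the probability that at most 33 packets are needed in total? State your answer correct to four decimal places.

Finishing within 33 packets ⇔ at least 3 successes in the first 33. With X ~ Binomial(33, 0.08), P(Y ≤ 33) = 1 − P(X ≤ 2).
  k=0: C(33,0)·0.08^0·0.92^33 = 0.063826
  k=1: C(33,1)·0.08^1·0.92^32 = 0.183153
  k=2: C(33,2)·0.08^2·0.92^31 = 0.254822
1 − 0.501801 = 0.498199

0.4982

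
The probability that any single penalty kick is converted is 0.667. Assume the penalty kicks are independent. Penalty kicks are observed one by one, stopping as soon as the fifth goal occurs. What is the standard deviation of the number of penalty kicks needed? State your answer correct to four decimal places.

1.9346

Y = total penalty kicks until the fifth success; negative binomial with r=5, p=0.667.
SD(Y) = √[r(1−p)/p²] = √(3.742507) = 1.934556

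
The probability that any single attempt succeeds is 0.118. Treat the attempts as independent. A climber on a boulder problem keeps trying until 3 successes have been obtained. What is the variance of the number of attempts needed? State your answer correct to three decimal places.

190.032

Y = total attempts until the third success; negative binomial with r=3, p=0.118.
Var(Y) = r(1−p)/p² = 3·0.882 / 0.118² = 190.03160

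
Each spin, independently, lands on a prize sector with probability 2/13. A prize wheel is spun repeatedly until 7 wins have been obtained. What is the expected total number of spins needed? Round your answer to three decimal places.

45.500

Y = total spins until the seventh success; negative binomial with r=7, p=0.153846.
E[Y] = r / p = 7 / 0.153846 = 45.50000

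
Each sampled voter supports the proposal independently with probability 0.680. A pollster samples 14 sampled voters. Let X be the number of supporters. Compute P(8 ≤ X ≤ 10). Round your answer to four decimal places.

0.5781

X ~ Binomial(14, 0.68); P(8 ≤ X ≤ 10) = Σ C(14,k) p^k (1−p)^(14−k) over k:
  k=8: C(14,8)·0.68^8·0.32^6 = 0.147410
  k=9: C(14,9)·0.68^9·0.32^5 = 0.208831
  k=10: C(14,10)·0.68^10·0.32^4 = 0.221883
Total = 0.578123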